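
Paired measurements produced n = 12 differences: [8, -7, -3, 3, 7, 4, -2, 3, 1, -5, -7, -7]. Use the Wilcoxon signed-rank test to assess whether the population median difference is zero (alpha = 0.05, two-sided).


Step 1: Drop any zero differences (none here) and take |d_i|.
|d| = [8, 7, 3, 3, 7, 4, 2, 3, 1, 5, 7, 7]
Step 2: Midrank |d_i| (ties get averaged ranks).
ranks: |8|->12, |7|->9.5, |3|->4, |3|->4, |7|->9.5, |4|->6, |2|->2, |3|->4, |1|->1, |5|->7, |7|->9.5, |7|->9.5
Step 3: Attach original signs; sum ranks with positive sign and with negative sign.
W+ = 12 + 4 + 9.5 + 6 + 4 + 1 = 36.5
W- = 9.5 + 4 + 2 + 7 + 9.5 + 9.5 = 41.5
(Check: W+ + W- = 78 should equal n(n+1)/2 = 78.)
Step 4: Test statistic W = min(W+, W-) = 36.5.
Step 5: Ties in |d|, so use the tie-corrected normal approximation.
        E[W] = n(n+1)/4 = 12*13/4 = 39.
        Tie groups: |d|=3 (t=3), |d|=7 (t=4); sum(t^3 - t) = 84.
        Var[W] = n(n+1)(2n+1)/24 - sum(t^3-t)/48 = 3900/24 - 84/48 = 160.75.
        z = (W - E[W]) / sqrt(Var[W]) = (36.5 - 39) / 12.6787 = -0.1972.
        Two-sided p = 2*Phi(z) = 0.843686.
Step 6: alpha = 0.05. fail to reject H0.

W+ = 36.5, W- = 41.5, W = min = 36.5, p = 0.843686, fail to reject H0.


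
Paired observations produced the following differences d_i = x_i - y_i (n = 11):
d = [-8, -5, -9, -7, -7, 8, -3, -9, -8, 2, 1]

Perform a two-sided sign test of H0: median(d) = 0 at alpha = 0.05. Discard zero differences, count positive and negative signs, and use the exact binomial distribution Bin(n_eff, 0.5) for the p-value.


Step 1: Discard zero differences. Original n = 11; n_eff = number of nonzero differences = 11.
Nonzero differences (with sign): -8, -5, -9, -7, -7, +8, -3, -9, -8, +2, +1
Step 2: Count signs: positive = 3, negative = 8.
Step 3: Under H0: P(positive) = 0.5, so the number of positives S ~ Bin(11, 0.5).
Step 4: Two-sided exact p-value = sum of Bin(11,0.5) probabilities at or below the observed probability = 0.226562.
Step 5: alpha = 0.05. fail to reject H0.

n_eff = 11, pos = 3, neg = 8, p = 0.226562, fail to reject H0.


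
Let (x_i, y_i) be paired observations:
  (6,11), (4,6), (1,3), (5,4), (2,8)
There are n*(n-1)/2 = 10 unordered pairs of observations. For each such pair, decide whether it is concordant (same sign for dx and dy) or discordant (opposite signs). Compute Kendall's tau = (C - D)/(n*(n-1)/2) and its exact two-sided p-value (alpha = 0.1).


Step 1: Enumerate the 10 unordered pairs (i,j) with i<j and classify each by sign(x_j-x_i) * sign(y_j-y_i).
  (1,2):dx=-2,dy=-5->C; (1,3):dx=-5,dy=-8->C; (1,4):dx=-1,dy=-7->C; (1,5):dx=-4,dy=-3->C
  (2,3):dx=-3,dy=-3->C; (2,4):dx=+1,dy=-2->D; (2,5):dx=-2,dy=+2->D; (3,4):dx=+4,dy=+1->C
  (3,5):dx=+1,dy=+5->C; (4,5):dx=-3,dy=+4->D
Step 2: C = 7, D = 3, total pairs = 10.
Step 3: tau = (C - D)/(n(n-1)/2) = (7 - 3)/10 = 0.400000.
Step 4: Exact two-sided p-value (enumerate n! = 120 permutations of y under H0): p = 0.483333.
Step 5: alpha = 0.1. fail to reject H0.

tau_b = 0.4000 (C=7, D=3), p = 0.483333, fail to reject H0.


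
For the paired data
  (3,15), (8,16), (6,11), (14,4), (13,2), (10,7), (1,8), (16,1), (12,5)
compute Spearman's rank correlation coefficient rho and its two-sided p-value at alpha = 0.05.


Step 1: Rank x and y separately (midranks; no ties here).
rank(x): 3->2, 8->4, 6->3, 14->8, 13->7, 10->5, 1->1, 16->9, 12->6
rank(y): 15->8, 16->9, 11->7, 4->3, 2->2, 7->5, 8->6, 1->1, 5->4
Step 2: d_i = R_x(i) - R_y(i); compute d_i^2.
  (2-8)^2=36, (4-9)^2=25, (3-7)^2=16, (8-3)^2=25, (7-2)^2=25, (5-5)^2=0, (1-6)^2=25, (9-1)^2=64, (6-4)^2=4
sum(d^2) = 220.
Step 3: rho = 1 - 6*220 / (9*(9^2 - 1)) = 1 - 1320/720 = -0.833333.
Step 4: Under H0, t = rho * sqrt((n-2)/(1-rho^2)) = -3.9886 ~ t(7).
Step 5: Two-sided p-value from the t-distribution with 7 df = 0.005266.
Step 6: alpha = 0.05. reject H0.

rho = -0.8333, p = 0.005266, reject H0 at alpha = 0.05.


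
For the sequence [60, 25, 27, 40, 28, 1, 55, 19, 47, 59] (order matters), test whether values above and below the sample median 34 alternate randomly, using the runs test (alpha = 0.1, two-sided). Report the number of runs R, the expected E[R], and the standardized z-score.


Step 1: Compute median = 34; label A = above, B = below.
Labels in order: ABBABBABAA  (n_A = 5, n_B = 5)
Step 2: Count runs R = 7.
Step 3: Under H0 (random ordering), E[R] = 2*n_A*n_B/(n_A+n_B) + 1 = 2*5*5/10 + 1 = 6.0000.
        Var[R] = 2*n_A*n_B*(2*n_A*n_B - n_A - n_B) / ((n_A+n_B)^2 * (n_A+n_B-1)) = 2000/900 = 2.2222.
        SD[R] = 1.4907.
Step 4: Continuity-corrected z = (R - 0.5 - E[R]) / SD[R] = (7 - 0.5 - 6.0000) / 1.4907 = 0.3354.
Step 5: Two-sided p-value via normal approximation = 2*(1 - Phi(|z|)) = 0.737316.
Step 6: alpha = 0.1. fail to reject H0.

R = 7, z = 0.3354, p = 0.737316, fail to reject H0.


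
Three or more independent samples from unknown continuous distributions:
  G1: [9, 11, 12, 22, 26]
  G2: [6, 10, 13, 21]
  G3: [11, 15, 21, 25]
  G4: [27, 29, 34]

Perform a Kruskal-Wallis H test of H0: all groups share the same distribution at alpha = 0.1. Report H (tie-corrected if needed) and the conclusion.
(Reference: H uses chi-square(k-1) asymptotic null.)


Step 1: Combine all N = 16 observations and assign midranks.
sorted (value, group, rank): (6,G2,1), (9,G1,2), (10,G2,3), (11,G1,4.5), (11,G3,4.5), (12,G1,6), (13,G2,7), (15,G3,8), (21,G2,9.5), (21,G3,9.5), (22,G1,11), (25,G3,12), (26,G1,13), (27,G4,14), (29,G4,15), (34,G4,16)
Step 2: Sum ranks within each group.
R_1 = 36.5 (n_1 = 5)
R_2 = 20.5 (n_2 = 4)
R_3 = 34 (n_3 = 4)
R_4 = 45 (n_4 = 3)
Step 3: H = 12/(N(N+1)) * sum(R_i^2/n_i) - 3(N+1)
     = 12/(16*17) * (36.5^2/5 + 20.5^2/4 + 34^2/4 + 45^2/3) - 3*17
     = 0.044118 * 1335.51 - 51
     = 7.919669.
Step 4: Ties present; correction factor C = 1 - 12/(16^3 - 16) = 0.997059. Corrected H = 7.919669 / 0.997059 = 7.943031.
Step 5: Under H0, H ~ chi^2(3); p-value = 0.047204.
Step 6: alpha = 0.1. reject H0.

H = 7.9430, df = 3, p = 0.047204, reject H0.


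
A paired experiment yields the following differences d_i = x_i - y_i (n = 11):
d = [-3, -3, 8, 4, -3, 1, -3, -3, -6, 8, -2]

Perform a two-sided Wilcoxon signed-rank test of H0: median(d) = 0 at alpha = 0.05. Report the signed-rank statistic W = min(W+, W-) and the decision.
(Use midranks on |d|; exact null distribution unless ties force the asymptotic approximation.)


Step 1: Drop any zero differences (none here) and take |d_i|.
|d| = [3, 3, 8, 4, 3, 1, 3, 3, 6, 8, 2]
Step 2: Midrank |d_i| (ties get averaged ranks).
ranks: |3|->5, |3|->5, |8|->10.5, |4|->8, |3|->5, |1|->1, |3|->5, |3|->5, |6|->9, |8|->10.5, |2|->2
Step 3: Attach original signs; sum ranks with positive sign and with negative sign.
W+ = 10.5 + 8 + 1 + 10.5 = 30
W- = 5 + 5 + 5 + 5 + 5 + 9 + 2 = 36
(Check: W+ + W- = 66 should equal n(n+1)/2 = 66.)
Step 4: Test statistic W = min(W+, W-) = 30.
Step 5: Ties in |d|, so use the tie-corrected normal approximation.
        E[W] = n(n+1)/4 = 11*12/4 = 33.
        Tie groups: |d|=3 (t=5), |d|=8 (t=2); sum(t^3 - t) = 126.
        Var[W] = n(n+1)(2n+1)/24 - sum(t^3-t)/48 = 3036/24 - 126/48 = 123.875.
        z = (W - E[W]) / sqrt(Var[W]) = (30 - 33) / 11.1299 = -0.2695.
        Two-sided p = 2*Phi(z) = 0.787511.
Step 6: alpha = 0.05. fail to reject H0.

W+ = 30, W- = 36, W = min = 30, p = 0.787511, fail to reject H0.


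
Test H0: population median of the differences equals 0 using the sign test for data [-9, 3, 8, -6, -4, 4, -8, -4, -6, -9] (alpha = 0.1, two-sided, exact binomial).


Step 1: Discard zero differences. Original n = 10; n_eff = number of nonzero differences = 10.
Nonzero differences (with sign): -9, +3, +8, -6, -4, +4, -8, -4, -6, -9
Step 2: Count signs: positive = 3, negative = 7.
Step 3: Under H0: P(positive) = 0.5, so the number of positives S ~ Bin(10, 0.5).
Step 4: Two-sided exact p-value = sum of Bin(10,0.5) probabilities at or below the observed probability = 0.343750.
Step 5: alpha = 0.1. fail to reject H0.

n_eff = 10, pos = 3, neg = 7, p = 0.343750, fail to reject H0.


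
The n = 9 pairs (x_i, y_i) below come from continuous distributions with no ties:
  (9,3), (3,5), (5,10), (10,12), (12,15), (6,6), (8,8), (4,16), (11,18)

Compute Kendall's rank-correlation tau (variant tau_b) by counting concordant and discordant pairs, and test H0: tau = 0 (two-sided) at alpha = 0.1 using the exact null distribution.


Step 1: Enumerate the 36 unordered pairs (i,j) with i<j and classify each by sign(x_j-x_i) * sign(y_j-y_i).
  (1,2):dx=-6,dy=+2->D; (1,3):dx=-4,dy=+7->D; (1,4):dx=+1,dy=+9->C; (1,5):dx=+3,dy=+12->C
  (1,6):dx=-3,dy=+3->D; (1,7):dx=-1,dy=+5->D; (1,8):dx=-5,dy=+13->D; (1,9):dx=+2,dy=+15->C
  (2,3):dx=+2,dy=+5->C; (2,4):dx=+7,dy=+7->C; (2,5):dx=+9,dy=+10->C; (2,6):dx=+3,dy=+1->C
  (2,7):dx=+5,dy=+3->C; (2,8):dx=+1,dy=+11->C; (2,9):dx=+8,dy=+13->C; (3,4):dx=+5,dy=+2->C
  (3,5):dx=+7,dy=+5->C; (3,6):dx=+1,dy=-4->D; (3,7):dx=+3,dy=-2->D; (3,8):dx=-1,dy=+6->D
  (3,9):dx=+6,dy=+8->C; (4,5):dx=+2,dy=+3->C; (4,6):dx=-4,dy=-6->C; (4,7):dx=-2,dy=-4->C
  (4,8):dx=-6,dy=+4->D; (4,9):dx=+1,dy=+6->C; (5,6):dx=-6,dy=-9->C; (5,7):dx=-4,dy=-7->C
  (5,8):dx=-8,dy=+1->D; (5,9):dx=-1,dy=+3->D; (6,7):dx=+2,dy=+2->C; (6,8):dx=-2,dy=+10->D
  (6,9):dx=+5,dy=+12->C; (7,8):dx=-4,dy=+8->D; (7,9):dx=+3,dy=+10->C; (8,9):dx=+7,dy=+2->C
Step 2: C = 23, D = 13, total pairs = 36.
Step 3: tau = (C - D)/(n(n-1)/2) = (23 - 13)/36 = 0.277778.
Step 4: Exact two-sided p-value (enumerate n! = 362880 permutations of y under H0): p = 0.358488.
Step 5: alpha = 0.1. fail to reject H0.

tau_b = 0.2778 (C=23, D=13), p = 0.358488, fail to reject H0.


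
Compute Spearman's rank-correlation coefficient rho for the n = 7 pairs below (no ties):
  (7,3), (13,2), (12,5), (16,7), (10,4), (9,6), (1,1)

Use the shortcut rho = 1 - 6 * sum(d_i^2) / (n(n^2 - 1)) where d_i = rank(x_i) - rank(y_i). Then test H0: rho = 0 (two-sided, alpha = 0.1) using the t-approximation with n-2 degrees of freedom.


Step 1: Rank x and y separately (midranks; no ties here).
rank(x): 7->2, 13->6, 12->5, 16->7, 10->4, 9->3, 1->1
rank(y): 3->3, 2->2, 5->5, 7->7, 4->4, 6->6, 1->1
Step 2: d_i = R_x(i) - R_y(i); compute d_i^2.
  (2-3)^2=1, (6-2)^2=16, (5-5)^2=0, (7-7)^2=0, (4-4)^2=0, (3-6)^2=9, (1-1)^2=0
sum(d^2) = 26.
Step 3: rho = 1 - 6*26 / (7*(7^2 - 1)) = 1 - 156/336 = 0.535714.
Step 4: Under H0, t = rho * sqrt((n-2)/(1-rho^2)) = 1.4186 ~ t(5).
Step 5: Two-sided p-value from the t-distribution with 5 df = 0.215217.
Step 6: alpha = 0.1. fail to reject H0.

rho = 0.5357, p = 0.215217, fail to reject H0 at alpha = 0.1.


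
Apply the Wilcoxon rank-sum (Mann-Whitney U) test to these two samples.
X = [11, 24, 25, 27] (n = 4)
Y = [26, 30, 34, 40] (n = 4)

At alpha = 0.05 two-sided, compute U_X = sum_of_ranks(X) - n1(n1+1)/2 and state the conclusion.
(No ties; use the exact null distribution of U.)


Step 1: Combine and sort all 8 observations; assign midranks.
sorted (value, group): (11,X), (24,X), (25,X), (26,Y), (27,X), (30,Y), (34,Y), (40,Y)
ranks: 11->1, 24->2, 25->3, 26->4, 27->5, 30->6, 34->7, 40->8
Step 2: Rank sum for X: R1 = 1 + 2 + 3 + 5 = 11.
Step 3: U_X = R1 - n1(n1+1)/2 = 11 - 4*5/2 = 11 - 10 = 1.
       U_Y = n1*n2 - U_X = 16 - 1 = 15.
Step 4: No ties, so the exact null distribution of U (based on enumerating the C(8,4) = 70 equally likely rank assignments) gives the two-sided p-value.
Step 5: p-value = 0.057143; compare to alpha = 0.05. fail to reject H0.

U_X = 1, p = 0.057143, fail to reject H0 at alpha = 0.05.


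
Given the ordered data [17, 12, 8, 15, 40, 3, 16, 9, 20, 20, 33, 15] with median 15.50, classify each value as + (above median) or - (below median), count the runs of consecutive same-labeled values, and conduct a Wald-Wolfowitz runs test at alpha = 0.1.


Step 1: Compute median = 15.50; label A = above, B = below.
Labels in order: ABBBABABAAAB  (n_A = 6, n_B = 6)
Step 2: Count runs R = 8.
Step 3: Under H0 (random ordering), E[R] = 2*n_A*n_B/(n_A+n_B) + 1 = 2*6*6/12 + 1 = 7.0000.
        Var[R] = 2*n_A*n_B*(2*n_A*n_B - n_A - n_B) / ((n_A+n_B)^2 * (n_A+n_B-1)) = 4320/1584 = 2.7273.
        SD[R] = 1.6514.
Step 4: Continuity-corrected z = (R - 0.5 - E[R]) / SD[R] = (8 - 0.5 - 7.0000) / 1.6514 = 0.3028.
Step 5: Two-sided p-value via normal approximation = 2*(1 - Phi(|z|)) = 0.762069.
Step 6: alpha = 0.1. fail to reject H0.

R = 8, z = 0.3028, p = 0.762069, fail to reject H0.


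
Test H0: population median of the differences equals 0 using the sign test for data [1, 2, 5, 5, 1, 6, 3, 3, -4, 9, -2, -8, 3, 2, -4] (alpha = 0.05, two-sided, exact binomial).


Step 1: Discard zero differences. Original n = 15; n_eff = number of nonzero differences = 15.
Nonzero differences (with sign): +1, +2, +5, +5, +1, +6, +3, +3, -4, +9, -2, -8, +3, +2, -4
Step 2: Count signs: positive = 11, negative = 4.
Step 3: Under H0: P(positive) = 0.5, so the number of positives S ~ Bin(15, 0.5).
Step 4: Two-sided exact p-value = sum of Bin(15,0.5) probabilities at or below the observed probability = 0.118469.
Step 5: alpha = 0.05. fail to reject H0.

n_eff = 15, pos = 11, neg = 4, p = 0.118469, fail to reject H0.


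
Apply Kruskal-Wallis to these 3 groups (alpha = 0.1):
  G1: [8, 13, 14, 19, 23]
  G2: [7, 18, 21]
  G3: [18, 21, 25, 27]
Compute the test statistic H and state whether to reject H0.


Step 1: Combine all N = 12 observations and assign midranks.
sorted (value, group, rank): (7,G2,1), (8,G1,2), (13,G1,3), (14,G1,4), (18,G2,5.5), (18,G3,5.5), (19,G1,7), (21,G2,8.5), (21,G3,8.5), (23,G1,10), (25,G3,11), (27,G3,12)
Step 2: Sum ranks within each group.
R_1 = 26 (n_1 = 5)
R_2 = 15 (n_2 = 3)
R_3 = 37 (n_3 = 4)
Step 3: H = 12/(N(N+1)) * sum(R_i^2/n_i) - 3(N+1)
     = 12/(12*13) * (26^2/5 + 15^2/3 + 37^2/4) - 3*13
     = 0.076923 * 552.45 - 39
     = 3.496154.
Step 4: Ties present; correction factor C = 1 - 12/(12^3 - 12) = 0.993007. Corrected H = 3.496154 / 0.993007 = 3.520775.
Step 5: Under H0, H ~ chi^2(2); p-value = 0.171978.
Step 6: alpha = 0.1. fail to reject H0.

H = 3.5208, df = 2, p = 0.171978, fail to reject H0.


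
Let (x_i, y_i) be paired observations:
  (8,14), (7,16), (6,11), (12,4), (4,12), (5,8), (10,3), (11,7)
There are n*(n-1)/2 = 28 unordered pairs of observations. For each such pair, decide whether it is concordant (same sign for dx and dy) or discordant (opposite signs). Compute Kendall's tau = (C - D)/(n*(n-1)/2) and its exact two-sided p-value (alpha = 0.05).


Step 1: Enumerate the 28 unordered pairs (i,j) with i<j and classify each by sign(x_j-x_i) * sign(y_j-y_i).
  (1,2):dx=-1,dy=+2->D; (1,3):dx=-2,dy=-3->C; (1,4):dx=+4,dy=-10->D; (1,5):dx=-4,dy=-2->C
  (1,6):dx=-3,dy=-6->C; (1,7):dx=+2,dy=-11->D; (1,8):dx=+3,dy=-7->D; (2,3):dx=-1,dy=-5->C
  (2,4):dx=+5,dy=-12->D; (2,5):dx=-3,dy=-4->C; (2,6):dx=-2,dy=-8->C; (2,7):dx=+3,dy=-13->D
  (2,8):dx=+4,dy=-9->D; (3,4):dx=+6,dy=-7->D; (3,5):dx=-2,dy=+1->D; (3,6):dx=-1,dy=-3->C
  (3,7):dx=+4,dy=-8->D; (3,8):dx=+5,dy=-4->D; (4,5):dx=-8,dy=+8->D; (4,6):dx=-7,dy=+4->D
  (4,7):dx=-2,dy=-1->C; (4,8):dx=-1,dy=+3->D; (5,6):dx=+1,dy=-4->D; (5,7):dx=+6,dy=-9->D
  (5,8):dx=+7,dy=-5->D; (6,7):dx=+5,dy=-5->D; (6,8):dx=+6,dy=-1->D; (7,8):dx=+1,dy=+4->C
Step 2: C = 9, D = 19, total pairs = 28.
Step 3: tau = (C - D)/(n(n-1)/2) = (9 - 19)/28 = -0.357143.
Step 4: Exact two-sided p-value (enumerate n! = 40320 permutations of y under H0): p = 0.275099.
Step 5: alpha = 0.05. fail to reject H0.

tau_b = -0.3571 (C=9, D=19), p = 0.275099, fail to reject H0.


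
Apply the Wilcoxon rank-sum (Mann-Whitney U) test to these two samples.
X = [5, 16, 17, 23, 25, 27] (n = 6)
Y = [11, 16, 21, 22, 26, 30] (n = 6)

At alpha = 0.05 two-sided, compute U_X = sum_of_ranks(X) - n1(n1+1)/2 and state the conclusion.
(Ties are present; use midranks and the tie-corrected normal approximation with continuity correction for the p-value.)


Step 1: Combine and sort all 12 observations; assign midranks.
sorted (value, group): (5,X), (11,Y), (16,X), (16,Y), (17,X), (21,Y), (22,Y), (23,X), (25,X), (26,Y), (27,X), (30,Y)
ranks: 5->1, 11->2, 16->3.5, 16->3.5, 17->5, 21->6, 22->7, 23->8, 25->9, 26->10, 27->11, 30->12
Step 2: Rank sum for X: R1 = 1 + 3.5 + 5 + 8 + 9 + 11 = 37.5.
Step 3: U_X = R1 - n1(n1+1)/2 = 37.5 - 6*7/2 = 37.5 - 21 = 16.5.
       U_Y = n1*n2 - U_X = 36 - 16.5 = 19.5.
Step 4: Ties are present, so use the tie-corrected normal approximation (with continuity correction) for the p-value.
Step 5: p-value = 0.872559; compare to alpha = 0.05. fail to reject H0.

U_X = 16.5, p = 0.872559, fail to reject H0 at alpha = 0.05.


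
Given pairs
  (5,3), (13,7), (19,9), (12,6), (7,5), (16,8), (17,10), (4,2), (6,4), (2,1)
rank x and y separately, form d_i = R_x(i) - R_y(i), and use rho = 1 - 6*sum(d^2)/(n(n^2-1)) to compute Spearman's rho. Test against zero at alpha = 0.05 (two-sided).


Step 1: Rank x and y separately (midranks; no ties here).
rank(x): 5->3, 13->7, 19->10, 12->6, 7->5, 16->8, 17->9, 4->2, 6->4, 2->1
rank(y): 3->3, 7->7, 9->9, 6->6, 5->5, 8->8, 10->10, 2->2, 4->4, 1->1
Step 2: d_i = R_x(i) - R_y(i); compute d_i^2.
  (3-3)^2=0, (7-7)^2=0, (10-9)^2=1, (6-6)^2=0, (5-5)^2=0, (8-8)^2=0, (9-10)^2=1, (2-2)^2=0, (4-4)^2=0, (1-1)^2=0
sum(d^2) = 2.
Step 3: rho = 1 - 6*2 / (10*(10^2 - 1)) = 1 - 12/990 = 0.987879.
Step 4: Under H0, t = rho * sqrt((n-2)/(1-rho^2)) = 18.0003 ~ t(8).
Step 5: Two-sided p-value from the t-distribution with 8 df = 0.000000.
Step 6: alpha = 0.05. reject H0.

rho = 0.9879, p = 0.000000, reject H0 at alpha = 0.05.


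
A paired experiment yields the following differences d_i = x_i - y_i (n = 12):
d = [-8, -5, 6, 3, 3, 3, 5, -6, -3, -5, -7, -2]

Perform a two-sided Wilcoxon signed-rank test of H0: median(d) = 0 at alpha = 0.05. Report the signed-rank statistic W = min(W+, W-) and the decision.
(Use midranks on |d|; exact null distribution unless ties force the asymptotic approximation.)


Step 1: Drop any zero differences (none here) and take |d_i|.
|d| = [8, 5, 6, 3, 3, 3, 5, 6, 3, 5, 7, 2]
Step 2: Midrank |d_i| (ties get averaged ranks).
ranks: |8|->12, |5|->7, |6|->9.5, |3|->3.5, |3|->3.5, |3|->3.5, |5|->7, |6|->9.5, |3|->3.5, |5|->7, |7|->11, |2|->1
Step 3: Attach original signs; sum ranks with positive sign and with negative sign.
W+ = 9.5 + 3.5 + 3.5 + 3.5 + 7 = 27
W- = 12 + 7 + 9.5 + 3.5 + 7 + 11 + 1 = 51
(Check: W+ + W- = 78 should equal n(n+1)/2 = 78.)
Step 4: Test statistic W = min(W+, W-) = 27.
Step 5: Ties in |d|, so use the tie-corrected normal approximation.
        E[W] = n(n+1)/4 = 12*13/4 = 39.
        Tie groups: |d|=3 (t=4), |d|=5 (t=3), |d|=6 (t=2); sum(t^3 - t) = 90.
        Var[W] = n(n+1)(2n+1)/24 - sum(t^3-t)/48 = 3900/24 - 90/48 = 160.625.
        z = (W - E[W]) / sqrt(Var[W]) = (27 - 39) / 12.6738 = -0.9468.
        Two-sided p = 2*Phi(z) = 0.343722.
Step 6: alpha = 0.05. fail to reject H0.

W+ = 27, W- = 51, W = min = 27, p = 0.343722, fail to reject H0.


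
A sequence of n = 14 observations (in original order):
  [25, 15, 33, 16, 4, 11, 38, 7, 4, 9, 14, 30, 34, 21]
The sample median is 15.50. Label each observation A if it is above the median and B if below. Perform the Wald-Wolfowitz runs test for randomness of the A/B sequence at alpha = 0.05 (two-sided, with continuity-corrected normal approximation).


Step 1: Compute median = 15.50; label A = above, B = below.
Labels in order: ABAABBABBBBAAA  (n_A = 7, n_B = 7)
Step 2: Count runs R = 7.
Step 3: Under H0 (random ordering), E[R] = 2*n_A*n_B/(n_A+n_B) + 1 = 2*7*7/14 + 1 = 8.0000.
        Var[R] = 2*n_A*n_B*(2*n_A*n_B - n_A - n_B) / ((n_A+n_B)^2 * (n_A+n_B-1)) = 8232/2548 = 3.2308.
        SD[R] = 1.7974.
Step 4: Continuity-corrected z = (R + 0.5 - E[R]) / SD[R] = (7 + 0.5 - 8.0000) / 1.7974 = -0.2782.
Step 5: Two-sided p-value via normal approximation = 2*(1 - Phi(|z|)) = 0.780879.
Step 6: alpha = 0.05. fail to reject H0.

R = 7, z = -0.2782, p = 0.780879, fail to reject H0.


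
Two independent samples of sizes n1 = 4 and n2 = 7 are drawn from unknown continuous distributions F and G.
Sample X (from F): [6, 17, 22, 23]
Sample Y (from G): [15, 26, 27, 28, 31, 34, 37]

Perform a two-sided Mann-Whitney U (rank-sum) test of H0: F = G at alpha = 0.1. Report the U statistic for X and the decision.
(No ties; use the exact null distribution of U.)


Step 1: Combine and sort all 11 observations; assign midranks.
sorted (value, group): (6,X), (15,Y), (17,X), (22,X), (23,X), (26,Y), (27,Y), (28,Y), (31,Y), (34,Y), (37,Y)
ranks: 6->1, 15->2, 17->3, 22->4, 23->5, 26->6, 27->7, 28->8, 31->9, 34->10, 37->11
Step 2: Rank sum for X: R1 = 1 + 3 + 4 + 5 = 13.
Step 3: U_X = R1 - n1(n1+1)/2 = 13 - 4*5/2 = 13 - 10 = 3.
       U_Y = n1*n2 - U_X = 28 - 3 = 25.
Step 4: No ties, so the exact null distribution of U (based on enumerating the C(11,4) = 330 equally likely rank assignments) gives the two-sided p-value.
Step 5: p-value = 0.042424; compare to alpha = 0.1. reject H0.

U_X = 3, p = 0.042424, reject H0 at alpha = 0.1.


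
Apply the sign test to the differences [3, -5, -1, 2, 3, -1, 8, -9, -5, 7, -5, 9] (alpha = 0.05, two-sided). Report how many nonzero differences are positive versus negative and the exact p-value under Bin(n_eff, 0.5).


Step 1: Discard zero differences. Original n = 12; n_eff = number of nonzero differences = 12.
Nonzero differences (with sign): +3, -5, -1, +2, +3, -1, +8, -9, -5, +7, -5, +9
Step 2: Count signs: positive = 6, negative = 6.
Step 3: Under H0: P(positive) = 0.5, so the number of positives S ~ Bin(12, 0.5).
Step 4: Two-sided exact p-value = sum of Bin(12,0.5) probabilities at or below the observed probability = 1.000000.
Step 5: alpha = 0.05. fail to reject H0.

n_eff = 12, pos = 6, neg = 6, p = 1.000000, fail to reject H0.


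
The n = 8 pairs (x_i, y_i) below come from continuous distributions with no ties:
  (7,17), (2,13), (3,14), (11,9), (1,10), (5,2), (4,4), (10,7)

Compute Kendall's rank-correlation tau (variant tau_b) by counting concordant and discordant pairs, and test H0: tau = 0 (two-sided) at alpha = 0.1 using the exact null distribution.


Step 1: Enumerate the 28 unordered pairs (i,j) with i<j and classify each by sign(x_j-x_i) * sign(y_j-y_i).
  (1,2):dx=-5,dy=-4->C; (1,3):dx=-4,dy=-3->C; (1,4):dx=+4,dy=-8->D; (1,5):dx=-6,dy=-7->C
  (1,6):dx=-2,dy=-15->C; (1,7):dx=-3,dy=-13->C; (1,8):dx=+3,dy=-10->D; (2,3):dx=+1,dy=+1->C
  (2,4):dx=+9,dy=-4->D; (2,5):dx=-1,dy=-3->C; (2,6):dx=+3,dy=-11->D; (2,7):dx=+2,dy=-9->D
  (2,8):dx=+8,dy=-6->D; (3,4):dx=+8,dy=-5->D; (3,5):dx=-2,dy=-4->C; (3,6):dx=+2,dy=-12->D
  (3,7):dx=+1,dy=-10->D; (3,8):dx=+7,dy=-7->D; (4,5):dx=-10,dy=+1->D; (4,6):dx=-6,dy=-7->C
  (4,7):dx=-7,dy=-5->C; (4,8):dx=-1,dy=-2->C; (5,6):dx=+4,dy=-8->D; (5,7):dx=+3,dy=-6->D
  (5,8):dx=+9,dy=-3->D; (6,7):dx=-1,dy=+2->D; (6,8):dx=+5,dy=+5->C; (7,8):dx=+6,dy=+3->C
Step 2: C = 13, D = 15, total pairs = 28.
Step 3: tau = (C - D)/(n(n-1)/2) = (13 - 15)/28 = -0.071429.
Step 4: Exact two-sided p-value (enumerate n! = 40320 permutations of y under H0): p = 0.904861.
Step 5: alpha = 0.1. fail to reject H0.

tau_b = -0.0714 (C=13, D=15), p = 0.904861, fail to reject H0.


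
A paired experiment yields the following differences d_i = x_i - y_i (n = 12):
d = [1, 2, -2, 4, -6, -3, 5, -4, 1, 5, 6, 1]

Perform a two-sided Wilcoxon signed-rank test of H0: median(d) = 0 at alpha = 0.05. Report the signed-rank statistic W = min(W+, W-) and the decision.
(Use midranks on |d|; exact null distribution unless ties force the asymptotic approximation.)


Step 1: Drop any zero differences (none here) and take |d_i|.
|d| = [1, 2, 2, 4, 6, 3, 5, 4, 1, 5, 6, 1]
Step 2: Midrank |d_i| (ties get averaged ranks).
ranks: |1|->2, |2|->4.5, |2|->4.5, |4|->7.5, |6|->11.5, |3|->6, |5|->9.5, |4|->7.5, |1|->2, |5|->9.5, |6|->11.5, |1|->2
Step 3: Attach original signs; sum ranks with positive sign and with negative sign.
W+ = 2 + 4.5 + 7.5 + 9.5 + 2 + 9.5 + 11.5 + 2 = 48.5
W- = 4.5 + 11.5 + 6 + 7.5 = 29.5
(Check: W+ + W- = 78 should equal n(n+1)/2 = 78.)
Step 4: Test statistic W = min(W+, W-) = 29.5.
Step 5: Ties in |d|, so use the tie-corrected normal approximation.
        E[W] = n(n+1)/4 = 12*13/4 = 39.
        Tie groups: |d|=1 (t=3), |d|=2 (t=2), |d|=4 (t=2), |d|=5 (t=2), |d|=6 (t=2); sum(t^3 - t) = 48.
        Var[W] = n(n+1)(2n+1)/24 - sum(t^3-t)/48 = 3900/24 - 48/48 = 161.5.
        z = (W - E[W]) / sqrt(Var[W]) = (29.5 - 39) / 12.7083 = -0.7475.
        Two-sided p = 2*Phi(z) = 0.454735.
Step 6: alpha = 0.05. fail to reject H0.

W+ = 48.5, W- = 29.5, W = min = 29.5, p = 0.454735, fail to reject H0.


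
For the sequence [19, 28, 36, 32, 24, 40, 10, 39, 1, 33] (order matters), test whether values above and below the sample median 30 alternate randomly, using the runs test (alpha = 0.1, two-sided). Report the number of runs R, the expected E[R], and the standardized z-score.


Step 1: Compute median = 30; label A = above, B = below.
Labels in order: BBAABABABA  (n_A = 5, n_B = 5)
Step 2: Count runs R = 8.
Step 3: Under H0 (random ordering), E[R] = 2*n_A*n_B/(n_A+n_B) + 1 = 2*5*5/10 + 1 = 6.0000.
        Var[R] = 2*n_A*n_B*(2*n_A*n_B - n_A - n_B) / ((n_A+n_B)^2 * (n_A+n_B-1)) = 2000/900 = 2.2222.
        SD[R] = 1.4907.
Step 4: Continuity-corrected z = (R - 0.5 - E[R]) / SD[R] = (8 - 0.5 - 6.0000) / 1.4907 = 1.0062.
Step 5: Two-sided p-value via normal approximation = 2*(1 - Phi(|z|)) = 0.314305.
Step 6: alpha = 0.1. fail to reject H0.

R = 8, z = 1.0062, p = 0.314305, fail to reject H0.


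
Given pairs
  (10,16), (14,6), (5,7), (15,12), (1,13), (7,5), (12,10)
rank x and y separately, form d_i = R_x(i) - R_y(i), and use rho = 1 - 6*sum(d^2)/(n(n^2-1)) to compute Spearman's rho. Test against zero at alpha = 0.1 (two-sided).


Step 1: Rank x and y separately (midranks; no ties here).
rank(x): 10->4, 14->6, 5->2, 15->7, 1->1, 7->3, 12->5
rank(y): 16->7, 6->2, 7->3, 12->5, 13->6, 5->1, 10->4
Step 2: d_i = R_x(i) - R_y(i); compute d_i^2.
  (4-7)^2=9, (6-2)^2=16, (2-3)^2=1, (7-5)^2=4, (1-6)^2=25, (3-1)^2=4, (5-4)^2=1
sum(d^2) = 60.
Step 3: rho = 1 - 6*60 / (7*(7^2 - 1)) = 1 - 360/336 = -0.071429.
Step 4: Under H0, t = rho * sqrt((n-2)/(1-rho^2)) = -0.1601 ~ t(5).
Step 5: Two-sided p-value from the t-distribution with 5 df = 0.879048.
Step 6: alpha = 0.1. fail to reject H0.

rho = -0.0714, p = 0.879048, fail to reject H0 at alpha = 0.1.


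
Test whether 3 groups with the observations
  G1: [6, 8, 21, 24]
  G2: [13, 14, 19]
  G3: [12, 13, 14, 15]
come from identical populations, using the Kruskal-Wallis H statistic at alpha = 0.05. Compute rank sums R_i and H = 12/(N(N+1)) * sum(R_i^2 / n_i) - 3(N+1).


Step 1: Combine all N = 11 observations and assign midranks.
sorted (value, group, rank): (6,G1,1), (8,G1,2), (12,G3,3), (13,G2,4.5), (13,G3,4.5), (14,G2,6.5), (14,G3,6.5), (15,G3,8), (19,G2,9), (21,G1,10), (24,G1,11)
Step 2: Sum ranks within each group.
R_1 = 24 (n_1 = 4)
R_2 = 20 (n_2 = 3)
R_3 = 22 (n_3 = 4)
Step 3: H = 12/(N(N+1)) * sum(R_i^2/n_i) - 3(N+1)
     = 12/(11*12) * (24^2/4 + 20^2/3 + 22^2/4) - 3*12
     = 0.090909 * 398.333 - 36
     = 0.212121.
Step 4: Ties present; correction factor C = 1 - 12/(11^3 - 11) = 0.990909. Corrected H = 0.212121 / 0.990909 = 0.214067.
Step 5: Under H0, H ~ chi^2(2); p-value = 0.898495.
Step 6: alpha = 0.05. fail to reject H0.

H = 0.2141, df = 2, p = 0.898495, fail to reject H0.


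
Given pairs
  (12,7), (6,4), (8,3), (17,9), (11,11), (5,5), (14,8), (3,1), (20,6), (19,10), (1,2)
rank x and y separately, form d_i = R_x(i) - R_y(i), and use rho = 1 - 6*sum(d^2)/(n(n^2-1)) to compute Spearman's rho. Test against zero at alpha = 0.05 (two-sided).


Step 1: Rank x and y separately (midranks; no ties here).
rank(x): 12->7, 6->4, 8->5, 17->9, 11->6, 5->3, 14->8, 3->2, 20->11, 19->10, 1->1
rank(y): 7->7, 4->4, 3->3, 9->9, 11->11, 5->5, 8->8, 1->1, 6->6, 10->10, 2->2
Step 2: d_i = R_x(i) - R_y(i); compute d_i^2.
  (7-7)^2=0, (4-4)^2=0, (5-3)^2=4, (9-9)^2=0, (6-11)^2=25, (3-5)^2=4, (8-8)^2=0, (2-1)^2=1, (11-6)^2=25, (10-10)^2=0, (1-2)^2=1
sum(d^2) = 60.
Step 3: rho = 1 - 6*60 / (11*(11^2 - 1)) = 1 - 360/1320 = 0.727273.
Step 4: Under H0, t = rho * sqrt((n-2)/(1-rho^2)) = 3.1789 ~ t(9).
Step 5: Two-sided p-value from the t-distribution with 9 df = 0.011205.
Step 6: alpha = 0.05. reject H0.

rho = 0.7273, p = 0.011205, reject H0 at alpha = 0.05.


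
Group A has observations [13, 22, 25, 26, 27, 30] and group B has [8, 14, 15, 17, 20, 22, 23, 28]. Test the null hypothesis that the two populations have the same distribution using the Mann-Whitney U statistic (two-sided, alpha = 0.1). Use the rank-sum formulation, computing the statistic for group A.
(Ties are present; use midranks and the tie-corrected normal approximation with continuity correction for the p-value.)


Step 1: Combine and sort all 14 observations; assign midranks.
sorted (value, group): (8,Y), (13,X), (14,Y), (15,Y), (17,Y), (20,Y), (22,X), (22,Y), (23,Y), (25,X), (26,X), (27,X), (28,Y), (30,X)
ranks: 8->1, 13->2, 14->3, 15->4, 17->5, 20->6, 22->7.5, 22->7.5, 23->9, 25->10, 26->11, 27->12, 28->13, 30->14
Step 2: Rank sum for X: R1 = 2 + 7.5 + 10 + 11 + 12 + 14 = 56.5.
Step 3: U_X = R1 - n1(n1+1)/2 = 56.5 - 6*7/2 = 56.5 - 21 = 35.5.
       U_Y = n1*n2 - U_X = 48 - 35.5 = 12.5.
Step 4: Ties are present, so use the tie-corrected normal approximation (with continuity correction) for the p-value.
Step 5: p-value = 0.155126; compare to alpha = 0.1. fail to reject H0.

U_X = 35.5, p = 0.155126, fail to reject H0 at alpha = 0.1.


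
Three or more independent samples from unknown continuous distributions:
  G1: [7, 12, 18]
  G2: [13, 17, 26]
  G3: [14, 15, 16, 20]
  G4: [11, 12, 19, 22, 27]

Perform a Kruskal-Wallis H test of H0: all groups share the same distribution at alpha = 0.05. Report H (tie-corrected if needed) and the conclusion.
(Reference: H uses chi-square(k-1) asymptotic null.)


Step 1: Combine all N = 15 observations and assign midranks.
sorted (value, group, rank): (7,G1,1), (11,G4,2), (12,G1,3.5), (12,G4,3.5), (13,G2,5), (14,G3,6), (15,G3,7), (16,G3,8), (17,G2,9), (18,G1,10), (19,G4,11), (20,G3,12), (22,G4,13), (26,G2,14), (27,G4,15)
Step 2: Sum ranks within each group.
R_1 = 14.5 (n_1 = 3)
R_2 = 28 (n_2 = 3)
R_3 = 33 (n_3 = 4)
R_4 = 44.5 (n_4 = 5)
Step 3: H = 12/(N(N+1)) * sum(R_i^2/n_i) - 3(N+1)
     = 12/(15*16) * (14.5^2/3 + 28^2/3 + 33^2/4 + 44.5^2/5) - 3*16
     = 0.050000 * 999.717 - 48
     = 1.985833.
Step 4: Ties present; correction factor C = 1 - 6/(15^3 - 15) = 0.998214. Corrected H = 1.985833 / 0.998214 = 1.989386.
Step 5: Under H0, H ~ chi^2(3); p-value = 0.574613.
Step 6: alpha = 0.05. fail to reject H0.

H = 1.9894, df = 3, p = 0.574613, fail to reject H0.


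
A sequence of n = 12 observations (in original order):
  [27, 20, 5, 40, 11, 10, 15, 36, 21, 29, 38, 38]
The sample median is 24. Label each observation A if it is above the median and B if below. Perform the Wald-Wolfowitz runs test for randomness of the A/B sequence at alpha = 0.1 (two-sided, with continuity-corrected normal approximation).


Step 1: Compute median = 24; label A = above, B = below.
Labels in order: ABBABBBABAAA  (n_A = 6, n_B = 6)
Step 2: Count runs R = 7.
Step 3: Under H0 (random ordering), E[R] = 2*n_A*n_B/(n_A+n_B) + 1 = 2*6*6/12 + 1 = 7.0000.
        Var[R] = 2*n_A*n_B*(2*n_A*n_B - n_A - n_B) / ((n_A+n_B)^2 * (n_A+n_B-1)) = 4320/1584 = 2.7273.
        SD[R] = 1.6514.
Step 4: R = E[R], so z = 0 with no continuity correction.
Step 5: Two-sided p-value via normal approximation = 2*(1 - Phi(|z|)) = 1.000000.
Step 6: alpha = 0.1. fail to reject H0.

R = 7, z = 0.0000, p = 1.000000, fail to reject H0.


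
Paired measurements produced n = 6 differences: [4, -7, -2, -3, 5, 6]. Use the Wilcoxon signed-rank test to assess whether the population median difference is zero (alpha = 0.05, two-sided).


Step 1: Drop any zero differences (none here) and take |d_i|.
|d| = [4, 7, 2, 3, 5, 6]
Step 2: Midrank |d_i| (ties get averaged ranks).
ranks: |4|->3, |7|->6, |2|->1, |3|->2, |5|->4, |6|->5
Step 3: Attach original signs; sum ranks with positive sign and with negative sign.
W+ = 3 + 4 + 5 = 12
W- = 6 + 1 + 2 = 9
(Check: W+ + W- = 21 should equal n(n+1)/2 = 21.)
Step 4: Test statistic W = min(W+, W-) = 9.
Step 5: No ties, so the exact null distribution over the 2^6 = 64 sign assignments gives the two-sided p-value = 0.843750.
Step 6: alpha = 0.05. fail to reject H0.

W+ = 12, W- = 9, W = min = 9, p = 0.843750, fail to reject H0.


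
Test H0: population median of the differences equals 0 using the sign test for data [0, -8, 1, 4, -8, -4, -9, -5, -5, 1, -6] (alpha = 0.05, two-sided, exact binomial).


Step 1: Discard zero differences. Original n = 11; n_eff = number of nonzero differences = 10.
Nonzero differences (with sign): -8, +1, +4, -8, -4, -9, -5, -5, +1, -6
Step 2: Count signs: positive = 3, negative = 7.
Step 3: Under H0: P(positive) = 0.5, so the number of positives S ~ Bin(10, 0.5).
Step 4: Two-sided exact p-value = sum of Bin(10,0.5) probabilities at or below the observed probability = 0.343750.
Step 5: alpha = 0.05. fail to reject H0.

n_eff = 10, pos = 3, neg = 7, p = 0.343750, fail to reject H0.


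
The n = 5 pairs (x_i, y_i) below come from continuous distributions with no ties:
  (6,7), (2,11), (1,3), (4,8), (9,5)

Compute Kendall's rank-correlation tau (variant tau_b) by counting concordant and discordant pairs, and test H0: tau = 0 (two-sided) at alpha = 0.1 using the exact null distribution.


Step 1: Enumerate the 10 unordered pairs (i,j) with i<j and classify each by sign(x_j-x_i) * sign(y_j-y_i).
  (1,2):dx=-4,dy=+4->D; (1,3):dx=-5,dy=-4->C; (1,4):dx=-2,dy=+1->D; (1,5):dx=+3,dy=-2->D
  (2,3):dx=-1,dy=-8->C; (2,4):dx=+2,dy=-3->D; (2,5):dx=+7,dy=-6->D; (3,4):dx=+3,dy=+5->C
  (3,5):dx=+8,dy=+2->C; (4,5):dx=+5,dy=-3->D
Step 2: C = 4, D = 6, total pairs = 10.
Step 3: tau = (C - D)/(n(n-1)/2) = (4 - 6)/10 = -0.200000.
Step 4: Exact two-sided p-value (enumerate n! = 120 permutations of y under H0): p = 0.816667.
Step 5: alpha = 0.1. fail to reject H0.

tau_b = -0.2000 (C=4, D=6), p = 0.816667, fail to reject H0.


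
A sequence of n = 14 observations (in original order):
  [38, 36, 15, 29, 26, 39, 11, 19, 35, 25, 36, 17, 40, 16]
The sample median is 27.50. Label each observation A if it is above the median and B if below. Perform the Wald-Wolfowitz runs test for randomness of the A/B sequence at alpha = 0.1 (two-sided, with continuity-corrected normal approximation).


Step 1: Compute median = 27.50; label A = above, B = below.
Labels in order: AABABABBABABAB  (n_A = 7, n_B = 7)
Step 2: Count runs R = 12.
Step 3: Under H0 (random ordering), E[R] = 2*n_A*n_B/(n_A+n_B) + 1 = 2*7*7/14 + 1 = 8.0000.
        Var[R] = 2*n_A*n_B*(2*n_A*n_B - n_A - n_B) / ((n_A+n_B)^2 * (n_A+n_B-1)) = 8232/2548 = 3.2308.
        SD[R] = 1.7974.
Step 4: Continuity-corrected z = (R - 0.5 - E[R]) / SD[R] = (12 - 0.5 - 8.0000) / 1.7974 = 1.9472.
Step 5: Two-sided p-value via normal approximation = 2*(1 - Phi(|z|)) = 0.051508.
Step 6: alpha = 0.1. reject H0.

R = 12, z = 1.9472, p = 0.051508, reject H0.


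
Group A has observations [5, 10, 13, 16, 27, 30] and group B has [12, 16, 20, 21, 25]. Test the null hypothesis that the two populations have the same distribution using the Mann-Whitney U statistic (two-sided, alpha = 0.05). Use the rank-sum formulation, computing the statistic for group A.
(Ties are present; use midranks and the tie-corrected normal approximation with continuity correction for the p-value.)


Step 1: Combine and sort all 11 observations; assign midranks.
sorted (value, group): (5,X), (10,X), (12,Y), (13,X), (16,X), (16,Y), (20,Y), (21,Y), (25,Y), (27,X), (30,X)
ranks: 5->1, 10->2, 12->3, 13->4, 16->5.5, 16->5.5, 20->7, 21->8, 25->9, 27->10, 30->11
Step 2: Rank sum for X: R1 = 1 + 2 + 4 + 5.5 + 10 + 11 = 33.5.
Step 3: U_X = R1 - n1(n1+1)/2 = 33.5 - 6*7/2 = 33.5 - 21 = 12.5.
       U_Y = n1*n2 - U_X = 30 - 12.5 = 17.5.
Step 4: Ties are present, so use the tie-corrected normal approximation (with continuity correction) for the p-value.
Step 5: p-value = 0.714379; compare to alpha = 0.05. fail to reject H0.

U_X = 12.5, p = 0.714379, fail to reject H0 at alpha = 0.05.


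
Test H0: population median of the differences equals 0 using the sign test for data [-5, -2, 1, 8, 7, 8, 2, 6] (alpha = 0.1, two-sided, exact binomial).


Step 1: Discard zero differences. Original n = 8; n_eff = number of nonzero differences = 8.
Nonzero differences (with sign): -5, -2, +1, +8, +7, +8, +2, +6
Step 2: Count signs: positive = 6, negative = 2.
Step 3: Under H0: P(positive) = 0.5, so the number of positives S ~ Bin(8, 0.5).
Step 4: Two-sided exact p-value = sum of Bin(8,0.5) probabilities at or below the observed probability = 0.289062.
Step 5: alpha = 0.1. fail to reject H0.

n_eff = 8, pos = 6, neg = 2, p = 0.289062, fail to reject H0.


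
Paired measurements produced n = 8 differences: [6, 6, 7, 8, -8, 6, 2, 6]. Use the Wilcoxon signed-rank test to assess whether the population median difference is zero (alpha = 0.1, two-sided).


Step 1: Drop any zero differences (none here) and take |d_i|.
|d| = [6, 6, 7, 8, 8, 6, 2, 6]
Step 2: Midrank |d_i| (ties get averaged ranks).
ranks: |6|->3.5, |6|->3.5, |7|->6, |8|->7.5, |8|->7.5, |6|->3.5, |2|->1, |6|->3.5
Step 3: Attach original signs; sum ranks with positive sign and with negative sign.
W+ = 3.5 + 3.5 + 6 + 7.5 + 3.5 + 1 + 3.5 = 28.5
W- = 7.5 = 7.5
(Check: W+ + W- = 36 should equal n(n+1)/2 = 36.)
Step 4: Test statistic W = min(W+, W-) = 7.5.
Step 5: Ties in |d|, so use the tie-corrected normal approximation.
        E[W] = n(n+1)/4 = 8*9/4 = 18.
        Tie groups: |d|=6 (t=4), |d|=8 (t=2); sum(t^3 - t) = 66.
        Var[W] = n(n+1)(2n+1)/24 - sum(t^3-t)/48 = 1224/24 - 66/48 = 49.625.
        z = (W - E[W]) / sqrt(Var[W]) = (7.5 - 18) / 7.0445 = -1.4905.
        Two-sided p = 2*Phi(z) = 0.136086.
Step 6: alpha = 0.1. fail to reject H0.

W+ = 28.5, W- = 7.5, W = min = 7.5, p = 0.136086, fail to reject H0.


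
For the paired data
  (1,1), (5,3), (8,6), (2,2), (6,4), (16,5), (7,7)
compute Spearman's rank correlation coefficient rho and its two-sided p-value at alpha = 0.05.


Step 1: Rank x and y separately (midranks; no ties here).
rank(x): 1->1, 5->3, 8->6, 2->2, 6->4, 16->7, 7->5
rank(y): 1->1, 3->3, 6->6, 2->2, 4->4, 5->5, 7->7
Step 2: d_i = R_x(i) - R_y(i); compute d_i^2.
  (1-1)^2=0, (3-3)^2=0, (6-6)^2=0, (2-2)^2=0, (4-4)^2=0, (7-5)^2=4, (5-7)^2=4
sum(d^2) = 8.
Step 3: rho = 1 - 6*8 / (7*(7^2 - 1)) = 1 - 48/336 = 0.857143.
Step 4: Under H0, t = rho * sqrt((n-2)/(1-rho^2)) = 3.7210 ~ t(5).
Step 5: Two-sided p-value from the t-distribution with 5 df = 0.013697.
Step 6: alpha = 0.05. reject H0.

rho = 0.8571, p = 0.013697, reject H0 at alpha = 0.05.


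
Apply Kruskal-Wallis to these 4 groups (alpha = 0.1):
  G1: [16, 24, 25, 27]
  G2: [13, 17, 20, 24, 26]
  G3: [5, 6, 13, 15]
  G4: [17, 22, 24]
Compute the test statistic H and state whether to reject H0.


Step 1: Combine all N = 16 observations and assign midranks.
sorted (value, group, rank): (5,G3,1), (6,G3,2), (13,G2,3.5), (13,G3,3.5), (15,G3,5), (16,G1,6), (17,G2,7.5), (17,G4,7.5), (20,G2,9), (22,G4,10), (24,G1,12), (24,G2,12), (24,G4,12), (25,G1,14), (26,G2,15), (27,G1,16)
Step 2: Sum ranks within each group.
R_1 = 48 (n_1 = 4)
R_2 = 47 (n_2 = 5)
R_3 = 11.5 (n_3 = 4)
R_4 = 29.5 (n_4 = 3)
Step 3: H = 12/(N(N+1)) * sum(R_i^2/n_i) - 3(N+1)
     = 12/(16*17) * (48^2/4 + 47^2/5 + 11.5^2/4 + 29.5^2/3) - 3*17
     = 0.044118 * 1340.95 - 51
     = 8.159375.
Step 4: Ties present; correction factor C = 1 - 36/(16^3 - 16) = 0.991176. Corrected H = 8.159375 / 0.991176 = 8.232010.
Step 5: Under H0, H ~ chi^2(3); p-value = 0.041452.
Step 6: alpha = 0.1. reject H0.

H = 8.2320, df = 3, p = 0.041452, reject H0.


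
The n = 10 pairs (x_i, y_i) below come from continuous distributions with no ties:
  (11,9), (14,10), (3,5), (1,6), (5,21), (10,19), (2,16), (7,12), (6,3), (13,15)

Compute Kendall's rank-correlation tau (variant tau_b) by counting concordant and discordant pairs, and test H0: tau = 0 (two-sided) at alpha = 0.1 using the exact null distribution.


Step 1: Enumerate the 45 unordered pairs (i,j) with i<j and classify each by sign(x_j-x_i) * sign(y_j-y_i).
  (1,2):dx=+3,dy=+1->C; (1,3):dx=-8,dy=-4->C; (1,4):dx=-10,dy=-3->C; (1,5):dx=-6,dy=+12->D
  (1,6):dx=-1,dy=+10->D; (1,7):dx=-9,dy=+7->D; (1,8):dx=-4,dy=+3->D; (1,9):dx=-5,dy=-6->C
  (1,10):dx=+2,dy=+6->C; (2,3):dx=-11,dy=-5->C; (2,4):dx=-13,dy=-4->C; (2,5):dx=-9,dy=+11->D
  (2,6):dx=-4,dy=+9->D; (2,7):dx=-12,dy=+6->D; (2,8):dx=-7,dy=+2->D; (2,9):dx=-8,dy=-7->C
  (2,10):dx=-1,dy=+5->D; (3,4):dx=-2,dy=+1->D; (3,5):dx=+2,dy=+16->C; (3,6):dx=+7,dy=+14->C
  (3,7):dx=-1,dy=+11->D; (3,8):dx=+4,dy=+7->C; (3,9):dx=+3,dy=-2->D; (3,10):dx=+10,dy=+10->C
  (4,5):dx=+4,dy=+15->C; (4,6):dx=+9,dy=+13->C; (4,7):dx=+1,dy=+10->C; (4,8):dx=+6,dy=+6->C
  (4,9):dx=+5,dy=-3->D; (4,10):dx=+12,dy=+9->C; (5,6):dx=+5,dy=-2->D; (5,7):dx=-3,dy=-5->C
  (5,8):dx=+2,dy=-9->D; (5,9):dx=+1,dy=-18->D; (5,10):dx=+8,dy=-6->D; (6,7):dx=-8,dy=-3->C
  (6,8):dx=-3,dy=-7->C; (6,9):dx=-4,dy=-16->C; (6,10):dx=+3,dy=-4->D; (7,8):dx=+5,dy=-4->D
  (7,9):dx=+4,dy=-13->D; (7,10):dx=+11,dy=-1->D; (8,9):dx=-1,dy=-9->C; (8,10):dx=+6,dy=+3->C
  (9,10):dx=+7,dy=+12->C
Step 2: C = 24, D = 21, total pairs = 45.
Step 3: tau = (C - D)/(n(n-1)/2) = (24 - 21)/45 = 0.066667.
Step 4: Exact two-sided p-value (enumerate n! = 3628800 permutations of y under H0): p = 0.861801.
Step 5: alpha = 0.1. fail to reject H0.

tau_b = 0.0667 (C=24, D=21), p = 0.861801, fail to reject H0.
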